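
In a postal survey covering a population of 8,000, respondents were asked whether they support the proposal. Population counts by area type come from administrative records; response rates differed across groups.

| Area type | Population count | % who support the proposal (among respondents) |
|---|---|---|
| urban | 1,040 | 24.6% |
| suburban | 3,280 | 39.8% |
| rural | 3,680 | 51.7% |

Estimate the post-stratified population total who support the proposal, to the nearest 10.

Each cell contributes its population count × the respondent rate:
  urban: 1,040 × 24.6% = 255.84
  suburban: 3,280 × 39.8% = 1305.44
  rural: 3,680 × 51.7% = 1902.56
Estimated total = 3463.84 → 3,460.

3,460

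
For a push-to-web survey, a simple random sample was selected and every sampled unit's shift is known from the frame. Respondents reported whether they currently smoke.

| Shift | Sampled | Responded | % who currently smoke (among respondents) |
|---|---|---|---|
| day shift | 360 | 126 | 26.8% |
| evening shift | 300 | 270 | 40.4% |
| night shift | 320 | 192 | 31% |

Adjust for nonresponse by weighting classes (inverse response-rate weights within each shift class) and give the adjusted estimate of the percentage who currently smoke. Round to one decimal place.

Response rates by class: day shift 126/360 = 35%, evening shift 270/300 = 90%, night shift 192/320 = 60%.
Weighting each respondent by the inverse class response rate inflates each class back to its sampled size, so the class weight is n_sampled:
  day shift: 360 × 26.8 = 9648
  evening shift: 300 × 40.4 = 12,120
  night shift: 320 × 31 = 9920
Adjusted estimate = 31,688 / 980 = 32.3347 → 32.3%.

32.3%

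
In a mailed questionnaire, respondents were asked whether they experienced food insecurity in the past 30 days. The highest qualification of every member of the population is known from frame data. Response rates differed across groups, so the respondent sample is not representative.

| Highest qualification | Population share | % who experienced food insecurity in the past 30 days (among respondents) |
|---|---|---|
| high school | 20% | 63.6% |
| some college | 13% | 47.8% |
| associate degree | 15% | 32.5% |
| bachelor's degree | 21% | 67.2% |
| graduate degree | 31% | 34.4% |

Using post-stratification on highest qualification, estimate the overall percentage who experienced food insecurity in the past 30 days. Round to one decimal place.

Each cell contributes population-share × respondent value:
  high school: 0.2 × 63.6 = 12.72
  some college: 0.13 × 47.8 = 6.214
  associate degree: 0.15 × 32.5 = 4.875
  bachelor's degree: 0.21 × 67.2 = 14.112
  graduate degree: 0.31 × 34.4 = 10.664
Post-stratified estimate = 48.585 → 48.6%.

48.6%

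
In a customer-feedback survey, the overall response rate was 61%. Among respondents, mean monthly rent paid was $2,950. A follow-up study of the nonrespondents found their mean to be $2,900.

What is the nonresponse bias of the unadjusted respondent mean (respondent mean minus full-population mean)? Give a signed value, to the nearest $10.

Nonresponse fraction = 1 − 0.61 = 0.39.
Bias = (nonresponse fraction) × (respondent mean − nonrespondent mean)
     = 0.39 × (2950 − 2900) = 0.39 × 50 = 19.5.

+$20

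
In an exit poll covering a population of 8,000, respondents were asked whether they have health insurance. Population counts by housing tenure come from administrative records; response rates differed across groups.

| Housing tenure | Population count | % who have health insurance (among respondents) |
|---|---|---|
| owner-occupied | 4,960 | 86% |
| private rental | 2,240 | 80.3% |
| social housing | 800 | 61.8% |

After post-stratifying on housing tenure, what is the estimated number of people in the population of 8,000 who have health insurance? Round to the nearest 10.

Each cell contributes its population count × the respondent rate:
  owner-occupied: 4,960 × 86% = 4265.6
  private rental: 2,240 × 80.3% = 1798.72
  social housing: 800 × 61.8% = 494.4
Estimated total = 6558.72 → 6,560.

6,560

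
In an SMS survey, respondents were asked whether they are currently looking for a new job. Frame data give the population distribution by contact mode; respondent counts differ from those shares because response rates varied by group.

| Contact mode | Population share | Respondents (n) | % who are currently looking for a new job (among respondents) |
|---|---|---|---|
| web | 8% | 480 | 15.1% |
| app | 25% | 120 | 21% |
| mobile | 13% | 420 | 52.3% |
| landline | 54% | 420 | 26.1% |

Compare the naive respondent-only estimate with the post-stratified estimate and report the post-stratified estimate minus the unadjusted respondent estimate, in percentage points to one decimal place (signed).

Unadjusted (pooled respondent) estimate weights by respondent counts:
  (480/1440)×15.1 + (120/1440)×21 + (420/1440)×52.3 + (420/1440)×26.1 = 29.65%
Post-stratifying to population shares instead:
  0.08×15.1 + 0.25×21 + 0.13×52.3 + 0.54×26.1 = 27.351%
Difference = 27.351 − 29.65 = -2.299 pp.

-2.3 percentage points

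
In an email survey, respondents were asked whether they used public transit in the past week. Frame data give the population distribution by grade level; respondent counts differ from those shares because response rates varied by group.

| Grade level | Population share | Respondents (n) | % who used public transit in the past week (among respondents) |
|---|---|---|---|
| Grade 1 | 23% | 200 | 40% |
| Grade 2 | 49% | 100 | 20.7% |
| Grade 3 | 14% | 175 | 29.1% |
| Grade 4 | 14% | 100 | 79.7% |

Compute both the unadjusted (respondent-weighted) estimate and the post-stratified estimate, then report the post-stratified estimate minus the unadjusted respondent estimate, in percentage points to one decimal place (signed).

-5.7 percentage points

Unadjusted (pooled respondent) estimate weights by respondent counts:
  (200/575)×40 + (100/575)×20.7 + (175/575)×29.1 + (100/575)×79.7 = 40.2304%
Post-stratifying to population shares instead:
  0.23×40 + 0.49×20.7 + 0.14×29.1 + 0.14×79.7 = 34.575%
Difference = 34.575 − 40.2304 = -5.6554 pp.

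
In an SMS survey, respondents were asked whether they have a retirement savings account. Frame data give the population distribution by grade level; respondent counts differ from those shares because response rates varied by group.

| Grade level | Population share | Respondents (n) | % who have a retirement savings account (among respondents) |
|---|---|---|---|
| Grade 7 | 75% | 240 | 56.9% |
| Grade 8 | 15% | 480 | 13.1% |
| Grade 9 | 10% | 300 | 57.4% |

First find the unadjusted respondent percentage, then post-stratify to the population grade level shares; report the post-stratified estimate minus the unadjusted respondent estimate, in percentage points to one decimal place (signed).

+13.9 percentage points

Without adjustment, the pooled respondent share is:
  (240/1020)×56.9 + (480/1020)×13.1 + (300/1020)×57.4 = 36.4353%
Reweighting by population grade level shares:
  0.75×56.9 + 0.15×13.1 + 0.1×57.4 = 50.38%
Difference = 50.38 − 36.4353 = 13.9447 pp.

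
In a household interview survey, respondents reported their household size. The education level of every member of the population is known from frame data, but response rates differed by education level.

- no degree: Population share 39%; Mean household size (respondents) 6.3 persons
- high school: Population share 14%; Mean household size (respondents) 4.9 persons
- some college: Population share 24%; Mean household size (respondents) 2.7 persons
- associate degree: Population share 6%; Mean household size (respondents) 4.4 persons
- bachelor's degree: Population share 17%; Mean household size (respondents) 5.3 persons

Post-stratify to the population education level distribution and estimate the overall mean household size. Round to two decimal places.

Weight each group's respondent value by its population share:
  no degree: 0.39 × 6.3 = 2.457
  high school: 0.14 × 4.9 = 0.686
  some college: 0.24 × 2.7 = 0.648
  associate degree: 0.06 × 4.4 = 0.264
  bachelor's degree: 0.17 × 5.3 = 0.901
Post-stratified estimate = 4.956 → 4.96.

4.96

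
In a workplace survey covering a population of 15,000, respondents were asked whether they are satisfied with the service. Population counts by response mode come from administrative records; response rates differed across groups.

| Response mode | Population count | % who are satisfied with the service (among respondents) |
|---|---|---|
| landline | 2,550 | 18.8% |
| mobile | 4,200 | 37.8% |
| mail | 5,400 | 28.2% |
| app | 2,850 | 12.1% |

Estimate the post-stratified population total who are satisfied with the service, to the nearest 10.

3,930

Estimated count per cell = population count × respondent percentage:
  landline: 2,550 × 18.8% = 479.4
  mobile: 4,200 × 37.8% = 1587.6
  mail: 5,400 × 28.2% = 1522.8
  app: 2,850 × 12.1% = 344.85
Estimated total = 3934.65 → 3,930.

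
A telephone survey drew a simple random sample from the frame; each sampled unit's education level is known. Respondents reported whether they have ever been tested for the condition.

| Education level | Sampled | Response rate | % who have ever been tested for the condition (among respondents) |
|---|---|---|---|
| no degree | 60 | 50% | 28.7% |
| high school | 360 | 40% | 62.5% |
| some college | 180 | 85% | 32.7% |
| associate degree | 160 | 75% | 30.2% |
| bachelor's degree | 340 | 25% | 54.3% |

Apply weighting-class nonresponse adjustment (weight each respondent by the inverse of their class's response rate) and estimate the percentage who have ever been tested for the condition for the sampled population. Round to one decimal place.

48.5%

Each respondent's weight = sampled/responded in their class; summing within a class gives n_sampled, so:
  no degree: 60 × 28.7 = 1722
  high school: 360 × 62.5 = 22,500
  some college: 180 × 32.7 = 5886
  associate degree: 160 × 30.2 = 4832
  bachelor's degree: 340 × 54.3 = 18,462
Adjusted estimate = 53,402 / 1,100 = 48.5473 → 48.5%.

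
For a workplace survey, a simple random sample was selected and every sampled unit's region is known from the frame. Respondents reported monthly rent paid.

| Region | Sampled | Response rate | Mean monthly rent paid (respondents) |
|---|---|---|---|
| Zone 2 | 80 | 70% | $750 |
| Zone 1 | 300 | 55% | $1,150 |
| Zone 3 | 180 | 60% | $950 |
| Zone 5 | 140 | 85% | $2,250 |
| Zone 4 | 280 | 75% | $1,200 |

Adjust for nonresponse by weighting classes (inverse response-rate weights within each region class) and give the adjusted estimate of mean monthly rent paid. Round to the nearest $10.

$1,250

Each respondent's weight = sampled/responded in their class; summing within a class gives n_sampled, so:
  Zone 2: 80 × 750 = 60,000
  Zone 1: 300 × 1150 = 345,000
  Zone 3: 180 × 950 = 171,000
  Zone 5: 140 × 2250 = 315,000
  Zone 4: 280 × 1200 = 336,000
Adjusted estimate = 1,227,000 / 980 = 1252.04 → $1,250.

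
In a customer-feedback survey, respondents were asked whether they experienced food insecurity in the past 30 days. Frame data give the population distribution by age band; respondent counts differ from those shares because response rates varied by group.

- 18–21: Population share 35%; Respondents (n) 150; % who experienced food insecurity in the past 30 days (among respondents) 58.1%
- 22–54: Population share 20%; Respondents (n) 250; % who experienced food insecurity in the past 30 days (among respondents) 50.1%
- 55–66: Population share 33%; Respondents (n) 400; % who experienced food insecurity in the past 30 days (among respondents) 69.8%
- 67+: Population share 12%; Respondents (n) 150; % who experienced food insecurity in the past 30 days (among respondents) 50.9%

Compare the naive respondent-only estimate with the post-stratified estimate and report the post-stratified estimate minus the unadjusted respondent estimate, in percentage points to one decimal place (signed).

-0.3 percentage points

Naive respondent-only estimate (weights = respondent counts):
  (150/950)×58.1 + (250/950)×50.1 + (400/950)×69.8 + (150/950)×50.9 = 59.7842%
Post-stratifying to population shares instead:
  0.35×58.1 + 0.2×50.1 + 0.33×69.8 + 0.12×50.9 = 59.497%
Difference = 59.497 − 59.7842 = -0.2872 pp.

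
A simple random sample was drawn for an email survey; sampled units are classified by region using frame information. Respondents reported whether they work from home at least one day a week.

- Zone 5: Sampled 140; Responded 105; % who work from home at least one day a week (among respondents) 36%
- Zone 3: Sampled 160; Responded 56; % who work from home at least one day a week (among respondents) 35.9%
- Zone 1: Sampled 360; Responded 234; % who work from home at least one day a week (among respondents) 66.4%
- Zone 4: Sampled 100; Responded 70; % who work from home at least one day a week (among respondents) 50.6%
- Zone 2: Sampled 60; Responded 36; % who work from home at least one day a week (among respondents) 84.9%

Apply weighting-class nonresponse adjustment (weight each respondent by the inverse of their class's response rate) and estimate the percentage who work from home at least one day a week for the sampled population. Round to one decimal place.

Response rates by class: Zone 5 105/140 = 75%, Zone 3 56/160 = 35%, Zone 1 234/360 = 65%, Zone 4 70/100 = 70%, Zone 2 36/60 = 60%.
Weighting each respondent by the inverse class response rate inflates each class back to its sampled size, so the class weight is n_sampled:
  Zone 5: 140 × 36 = 5040
  Zone 3: 160 × 35.9 = 5744
  Zone 1: 360 × 66.4 = 23904
  Zone 4: 100 × 50.6 = 5060
  Zone 2: 60 × 84.9 = 5094
Adjusted estimate = 44,842 / 820 = 54.6854 → 54.7%.

54.7%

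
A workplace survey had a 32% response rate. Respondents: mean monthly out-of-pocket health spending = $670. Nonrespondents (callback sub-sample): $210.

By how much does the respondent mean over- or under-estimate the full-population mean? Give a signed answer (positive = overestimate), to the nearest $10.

+$310

Nonresponse fraction = 1 − 0.32 = 0.68.
Bias = (nonresponse fraction) × (respondent mean − nonrespondent mean)
     = 0.68 × (670 − 210) = 0.68 × 460 = 312.8.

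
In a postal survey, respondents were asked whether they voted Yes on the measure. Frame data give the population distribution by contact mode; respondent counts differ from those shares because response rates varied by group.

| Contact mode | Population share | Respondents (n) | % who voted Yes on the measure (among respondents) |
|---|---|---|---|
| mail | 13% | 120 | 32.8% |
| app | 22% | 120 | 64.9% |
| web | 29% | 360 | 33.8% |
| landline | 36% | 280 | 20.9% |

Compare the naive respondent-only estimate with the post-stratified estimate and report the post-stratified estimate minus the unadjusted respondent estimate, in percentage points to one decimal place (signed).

+2.1 percentage points

Naive respondent-only estimate (weights = respondent counts):
  (120/880)×32.8 + (120/880)×64.9 + (360/880)×33.8 + (280/880)×20.9 = 33.8%
Reweighting by population contact mode shares:
  0.13×32.8 + 0.22×64.9 + 0.29×33.8 + 0.36×20.9 = 35.868%
Difference = 35.868 − 33.8 = 2.068 pp.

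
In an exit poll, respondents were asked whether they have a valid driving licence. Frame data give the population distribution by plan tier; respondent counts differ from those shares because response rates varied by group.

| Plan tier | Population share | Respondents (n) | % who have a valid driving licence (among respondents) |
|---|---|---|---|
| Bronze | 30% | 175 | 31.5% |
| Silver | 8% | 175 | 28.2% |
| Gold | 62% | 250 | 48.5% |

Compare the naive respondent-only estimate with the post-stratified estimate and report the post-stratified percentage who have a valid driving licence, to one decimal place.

Naive respondent-only estimate (weights = respondent counts):
  (175/600)×31.5 + (175/600)×28.2 + (250/600)×48.5 = 37.6208%
Reweighting by population plan tier shares:
  0.3×31.5 + 0.08×28.2 + 0.62×48.5 = 41.776%

41.8%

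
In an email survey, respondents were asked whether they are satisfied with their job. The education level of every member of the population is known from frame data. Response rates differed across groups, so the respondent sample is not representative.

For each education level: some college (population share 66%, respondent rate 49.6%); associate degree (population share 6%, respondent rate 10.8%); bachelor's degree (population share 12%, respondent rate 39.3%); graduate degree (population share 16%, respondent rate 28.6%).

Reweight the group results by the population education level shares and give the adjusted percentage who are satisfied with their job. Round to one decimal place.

42.7%

Reweight to the known education level distribution:
  some college: 0.66 × 49.6 = 32.736
  associate degree: 0.06 × 10.8 = 0.648
  bachelor's degree: 0.12 × 39.3 = 4.716
  graduate degree: 0.16 × 28.6 = 4.576
Post-stratified estimate = 42.676 → 42.7%.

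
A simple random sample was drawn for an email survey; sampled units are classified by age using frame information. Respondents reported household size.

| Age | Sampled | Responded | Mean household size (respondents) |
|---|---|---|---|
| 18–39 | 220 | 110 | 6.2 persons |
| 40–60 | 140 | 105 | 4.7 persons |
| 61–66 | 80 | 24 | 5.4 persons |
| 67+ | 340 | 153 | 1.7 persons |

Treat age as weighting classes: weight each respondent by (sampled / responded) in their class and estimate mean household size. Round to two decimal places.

3.89

Response rates by class: 18–39 110/220 = 50%, 40–60 105/140 = 75%, 61–66 24/80 = 30%, 67+ 153/340 = 45%.
Weighting each respondent by the inverse class response rate inflates each class back to its sampled size, so the class weight is n_sampled:
  18–39: 220 × 6.2 = 1364
  40–60: 140 × 4.7 = 658
  61–66: 80 × 5.4 = 432
  67+: 340 × 1.7 = 578
Adjusted estimate = 3032 / 780 = 3.88718 → 3.89.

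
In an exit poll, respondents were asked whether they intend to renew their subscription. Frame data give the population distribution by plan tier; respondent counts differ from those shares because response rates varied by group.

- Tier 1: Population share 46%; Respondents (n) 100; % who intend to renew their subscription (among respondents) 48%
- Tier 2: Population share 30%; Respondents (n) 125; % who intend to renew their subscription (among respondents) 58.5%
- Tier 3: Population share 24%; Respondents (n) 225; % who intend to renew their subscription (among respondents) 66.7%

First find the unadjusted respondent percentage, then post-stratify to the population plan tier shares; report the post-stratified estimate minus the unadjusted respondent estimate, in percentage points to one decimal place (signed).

Naive respondent-only estimate (weights = respondent counts):
  (100/450)×48 + (125/450)×58.5 + (225/450)×66.7 = 60.2667%
Post-stratified estimate weights by population shares:
  0.46×48 + 0.3×58.5 + 0.24×66.7 = 55.638%
Difference = 55.638 − 60.2667 = -4.6287 pp.

-4.6 percentage points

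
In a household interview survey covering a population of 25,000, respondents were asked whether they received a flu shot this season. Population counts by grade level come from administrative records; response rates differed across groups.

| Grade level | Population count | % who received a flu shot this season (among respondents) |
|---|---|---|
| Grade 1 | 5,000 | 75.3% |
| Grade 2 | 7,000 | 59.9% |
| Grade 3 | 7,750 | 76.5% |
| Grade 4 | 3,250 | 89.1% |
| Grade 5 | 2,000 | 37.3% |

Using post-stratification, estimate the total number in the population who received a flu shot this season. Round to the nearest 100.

Estimated count per cell = population count × respondent percentage:
  Grade 1: 5,000 × 75.3% = 3765
  Grade 2: 7,000 × 59.9% = 4193
  Grade 3: 7,750 × 76.5% = 5928.75
  Grade 4: 3,250 × 89.1% = 2895.75
  Grade 5: 2,000 × 37.3% = 746
Estimated total = 17528.5 → 17,500.

17,500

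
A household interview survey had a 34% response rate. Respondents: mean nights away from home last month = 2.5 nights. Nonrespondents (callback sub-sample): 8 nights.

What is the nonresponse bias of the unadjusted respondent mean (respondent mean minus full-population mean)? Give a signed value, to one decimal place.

Nonresponse fraction = 1 − 0.34 = 0.66.
Bias = (nonresponse fraction) × (respondent mean − nonrespondent mean)
     = 0.66 × (2.5 − 8) = 0.66 × -5.5 = -3.63.

-3.6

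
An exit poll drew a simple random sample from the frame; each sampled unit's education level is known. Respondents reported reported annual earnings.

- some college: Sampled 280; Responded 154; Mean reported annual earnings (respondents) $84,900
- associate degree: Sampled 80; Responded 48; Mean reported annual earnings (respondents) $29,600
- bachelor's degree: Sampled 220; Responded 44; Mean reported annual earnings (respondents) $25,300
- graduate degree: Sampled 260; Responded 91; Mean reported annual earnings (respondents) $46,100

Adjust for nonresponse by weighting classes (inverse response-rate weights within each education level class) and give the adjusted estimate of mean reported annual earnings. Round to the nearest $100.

Response rates by class: some college 154/280 = 55%, associate degree 48/80 = 60%, bachelor's degree 44/220 = 20%, graduate degree 91/260 = 35%.
With weight = n_sampled/n_responded per class, the weighted class total is n_sampled:
  some college: 280 × 84,900 = 23,772,000
  associate degree: 80 × 29,600 = 2,368,000
  bachelor's degree: 220 × 25,300 = 5,566,000
  graduate degree: 260 × 46,100 = 11,986,000
Adjusted estimate = 43,692,000 / 840 = 52014.3 → $52,000.

$52,000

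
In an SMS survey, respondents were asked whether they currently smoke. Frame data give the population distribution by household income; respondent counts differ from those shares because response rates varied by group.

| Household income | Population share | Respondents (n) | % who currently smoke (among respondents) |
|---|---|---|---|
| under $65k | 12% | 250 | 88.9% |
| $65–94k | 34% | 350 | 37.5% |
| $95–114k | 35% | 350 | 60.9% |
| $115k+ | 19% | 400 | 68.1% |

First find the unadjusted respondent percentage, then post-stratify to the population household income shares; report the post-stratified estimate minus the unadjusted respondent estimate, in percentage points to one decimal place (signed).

Naive respondent-only estimate (weights = respondent counts):
  (250/1350)×88.9 + (350/1350)×37.5 + (350/1350)×60.9 + (400/1350)×68.1 = 62.1519%
Post-stratified estimate weights by population shares:
  0.12×88.9 + 0.34×37.5 + 0.35×60.9 + 0.19×68.1 = 57.672%
Difference = 57.672 − 62.1519 = -4.4799 pp.

-4.5 percentage points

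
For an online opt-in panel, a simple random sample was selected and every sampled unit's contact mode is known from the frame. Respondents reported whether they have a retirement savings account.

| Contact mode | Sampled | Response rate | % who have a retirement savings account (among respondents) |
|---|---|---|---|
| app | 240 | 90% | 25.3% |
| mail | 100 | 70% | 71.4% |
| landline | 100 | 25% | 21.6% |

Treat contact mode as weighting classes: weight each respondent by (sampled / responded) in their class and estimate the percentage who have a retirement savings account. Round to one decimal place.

34.9%

Inverse-response-rate weighting restores each class to its sampled count, so class totals weight by n_sampled:
  app: 240 × 25.3 = 6072
  mail: 100 × 71.4 = 7140
  landline: 100 × 21.6 = 2160
Adjusted estimate = 15,372 / 440 = 34.9364 → 34.9%.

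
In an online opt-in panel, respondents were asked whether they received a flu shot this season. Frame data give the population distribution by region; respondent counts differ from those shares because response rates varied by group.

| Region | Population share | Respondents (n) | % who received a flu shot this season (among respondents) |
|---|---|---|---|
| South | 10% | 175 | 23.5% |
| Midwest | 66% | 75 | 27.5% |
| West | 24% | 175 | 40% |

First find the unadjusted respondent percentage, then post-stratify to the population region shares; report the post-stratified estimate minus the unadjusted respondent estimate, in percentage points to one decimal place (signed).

Unadjusted (pooled respondent) estimate weights by respondent counts:
  (175/425)×23.5 + (75/425)×27.5 + (175/425)×40 = 31%
Post-stratified estimate weights by population shares:
  0.1×23.5 + 0.66×27.5 + 0.24×40 = 30.1%
Difference = 30.1 − 31 = -0.9 pp.

-0.9 percentage points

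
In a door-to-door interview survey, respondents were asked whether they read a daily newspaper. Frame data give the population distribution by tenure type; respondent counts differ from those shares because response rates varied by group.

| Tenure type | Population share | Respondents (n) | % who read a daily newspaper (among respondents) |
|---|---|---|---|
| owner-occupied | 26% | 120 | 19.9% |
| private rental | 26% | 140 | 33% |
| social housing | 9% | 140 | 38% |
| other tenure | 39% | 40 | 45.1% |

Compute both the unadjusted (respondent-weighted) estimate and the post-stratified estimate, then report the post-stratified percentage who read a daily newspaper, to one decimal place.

34.8%

Naive respondent-only estimate (weights = respondent counts):
  (120/440)×19.9 + (140/440)×33 + (140/440)×38 + (40/440)×45.1 = 32.1182%
Post-stratified estimate weights by population shares:
  0.26×19.9 + 0.26×33 + 0.09×38 + 0.39×45.1 = 34.763%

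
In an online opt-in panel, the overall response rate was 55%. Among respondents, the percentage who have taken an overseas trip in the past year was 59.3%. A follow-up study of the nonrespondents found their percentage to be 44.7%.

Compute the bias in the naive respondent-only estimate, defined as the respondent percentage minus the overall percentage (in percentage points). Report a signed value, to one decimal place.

Nonresponse fraction = 1 − 0.55 = 0.45.
Bias = (nonresponse fraction) × (respondent percentage − nonrespondent percentage)
     = 0.45 × (59.3 − 44.7) = 0.45 × 14.6 = 6.57.

+6.6 percentage points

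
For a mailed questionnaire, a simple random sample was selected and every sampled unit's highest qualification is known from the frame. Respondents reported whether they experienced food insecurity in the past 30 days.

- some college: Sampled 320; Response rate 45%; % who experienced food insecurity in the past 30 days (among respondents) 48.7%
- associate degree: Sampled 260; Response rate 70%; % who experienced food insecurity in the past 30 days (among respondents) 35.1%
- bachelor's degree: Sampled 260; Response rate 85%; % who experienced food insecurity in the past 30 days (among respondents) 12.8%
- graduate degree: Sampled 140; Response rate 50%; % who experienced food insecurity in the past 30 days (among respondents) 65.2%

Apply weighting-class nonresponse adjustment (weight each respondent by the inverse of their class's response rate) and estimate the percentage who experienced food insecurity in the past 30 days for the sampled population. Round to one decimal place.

37.9%

Weighting each respondent by the inverse class response rate inflates each class back to its sampled size, so the class weight is n_sampled:
  some college: 320 × 48.7 = 15,584
  associate degree: 260 × 35.1 = 9126
  bachelor's degree: 260 × 12.8 = 3328
  graduate degree: 140 × 65.2 = 9128
Adjusted estimate = 37,166 / 980 = 37.9245 → 37.9%.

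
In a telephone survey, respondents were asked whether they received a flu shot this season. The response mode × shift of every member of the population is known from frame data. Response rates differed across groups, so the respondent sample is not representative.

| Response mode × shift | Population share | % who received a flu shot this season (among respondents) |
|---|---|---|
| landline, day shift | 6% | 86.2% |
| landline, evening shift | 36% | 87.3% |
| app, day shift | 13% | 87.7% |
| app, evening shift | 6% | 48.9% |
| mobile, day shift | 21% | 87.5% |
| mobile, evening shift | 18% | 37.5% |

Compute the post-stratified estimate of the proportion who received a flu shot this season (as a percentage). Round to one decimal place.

76.1%

Reweight to the known response mode × shift distribution:
  landline, day shift: 0.06 × 86.2 = 5.172
  landline, evening shift: 0.36 × 87.3 = 31.428
  app, day shift: 0.13 × 87.7 = 11.401
  app, evening shift: 0.06 × 48.9 = 2.934
  mobile, day shift: 0.21 × 87.5 = 18.375
  mobile, evening shift: 0.18 × 37.5 = 6.75
Post-stratified estimate = 76.06 → 76.1%.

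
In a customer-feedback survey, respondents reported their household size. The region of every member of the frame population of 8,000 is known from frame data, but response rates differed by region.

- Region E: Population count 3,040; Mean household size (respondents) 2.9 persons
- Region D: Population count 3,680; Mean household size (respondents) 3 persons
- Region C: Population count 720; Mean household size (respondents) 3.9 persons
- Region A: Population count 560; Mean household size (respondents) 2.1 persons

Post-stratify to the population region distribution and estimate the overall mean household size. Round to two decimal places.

2.98

Post-stratification weights by population share, not respondent share:
  Region E: (3,040/8,000) × 2.9 = 1.102
  Region D: (3,680/8,000) × 3 = 1.38
  Region C: (720/8,000) × 3.9 = 0.351
  Region A: (560/8,000) × 2.1 = 0.147
Post-stratified estimate = 2.98 → 2.98.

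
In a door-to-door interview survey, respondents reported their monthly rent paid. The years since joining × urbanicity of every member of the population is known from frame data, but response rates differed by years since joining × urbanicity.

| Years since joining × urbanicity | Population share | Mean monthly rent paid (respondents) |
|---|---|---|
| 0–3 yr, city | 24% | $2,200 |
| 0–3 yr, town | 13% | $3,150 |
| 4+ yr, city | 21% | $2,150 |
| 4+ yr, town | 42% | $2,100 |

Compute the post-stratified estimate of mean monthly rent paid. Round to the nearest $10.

Reweight to the known years since joining × urbanicity distribution:
  0–3 yr, city: 0.24 × 2200 = 528
  0–3 yr, town: 0.13 × 3150 = 409.5
  4+ yr, city: 0.21 × 2150 = 451.5
  4+ yr, town: 0.42 × 2100 = 882
Post-stratified estimate = 2271 → $2,270.

$2,270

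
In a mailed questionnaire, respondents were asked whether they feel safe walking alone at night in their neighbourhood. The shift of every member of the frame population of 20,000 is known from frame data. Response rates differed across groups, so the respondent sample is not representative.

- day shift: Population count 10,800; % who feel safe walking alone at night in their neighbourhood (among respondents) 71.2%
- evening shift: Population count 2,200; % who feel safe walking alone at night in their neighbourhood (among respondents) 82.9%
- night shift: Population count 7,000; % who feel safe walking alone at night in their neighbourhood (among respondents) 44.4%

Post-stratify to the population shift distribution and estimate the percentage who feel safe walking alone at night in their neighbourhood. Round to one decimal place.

Reweight to the known shift distribution:
  day shift: (10,800/20,000) × 71.2 = 38.448
  evening shift: (2,200/20,000) × 82.9 = 9.119
  night shift: (7,000/20,000) × 44.4 = 15.54
Post-stratified estimate = 63.107 → 63.1%.

63.1%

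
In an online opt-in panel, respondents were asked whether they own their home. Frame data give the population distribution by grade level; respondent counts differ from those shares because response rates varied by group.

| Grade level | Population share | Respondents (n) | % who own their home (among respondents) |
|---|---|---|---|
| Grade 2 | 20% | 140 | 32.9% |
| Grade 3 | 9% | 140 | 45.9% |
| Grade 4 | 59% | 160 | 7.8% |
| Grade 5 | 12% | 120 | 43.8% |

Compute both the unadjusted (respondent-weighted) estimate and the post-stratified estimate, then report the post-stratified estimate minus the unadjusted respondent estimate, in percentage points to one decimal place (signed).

-10.7 percentage points

Naive respondent-only estimate (weights = respondent counts):
  (140/560)×32.9 + (140/560)×45.9 + (160/560)×7.8 + (120/560)×43.8 = 31.3143%
Post-stratified estimate weights by population shares:
  0.2×32.9 + 0.09×45.9 + 0.59×7.8 + 0.12×43.8 = 20.569%
Difference = 20.569 − 31.3143 = -10.7453 pp.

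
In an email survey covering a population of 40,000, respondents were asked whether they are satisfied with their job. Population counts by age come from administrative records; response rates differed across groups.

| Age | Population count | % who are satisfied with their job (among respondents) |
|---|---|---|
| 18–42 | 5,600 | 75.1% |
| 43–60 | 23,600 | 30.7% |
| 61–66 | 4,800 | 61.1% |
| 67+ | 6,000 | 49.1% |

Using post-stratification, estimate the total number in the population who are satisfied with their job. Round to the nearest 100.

17,300

Apply each group's respondent rate to its population count:
  18–42: 5,600 × 75.1% = 4205.6
  43–60: 23,600 × 30.7% = 7245.2
  61–66: 4,800 × 61.1% = 2932.8
  67+: 6,000 × 49.1% = 2946
Estimated total = 17329.6 → 17,300.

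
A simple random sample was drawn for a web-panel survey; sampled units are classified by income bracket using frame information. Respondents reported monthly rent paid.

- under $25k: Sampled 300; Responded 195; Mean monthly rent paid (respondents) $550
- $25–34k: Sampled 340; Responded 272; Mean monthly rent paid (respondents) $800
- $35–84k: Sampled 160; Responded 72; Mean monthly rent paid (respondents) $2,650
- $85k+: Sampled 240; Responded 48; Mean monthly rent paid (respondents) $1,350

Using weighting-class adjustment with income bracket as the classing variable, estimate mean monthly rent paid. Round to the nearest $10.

$1,140

Class response rates: under $25k 195/300 = 65%, $25–34k 272/340 = 80%, $35–84k 72/160 = 45%, $85k+ 48/240 = 20%.
Each respondent's weight = sampled/responded in their class; summing within a class gives n_sampled, so:
  under $25k: 300 × 550 = 165,000
  $25–34k: 340 × 800 = 272,000
  $35–84k: 160 × 2650 = 424,000
  $85k+: 240 × 1350 = 324,000
Adjusted estimate = 1,185,000 / 1,040 = 1139.42 → $1,140.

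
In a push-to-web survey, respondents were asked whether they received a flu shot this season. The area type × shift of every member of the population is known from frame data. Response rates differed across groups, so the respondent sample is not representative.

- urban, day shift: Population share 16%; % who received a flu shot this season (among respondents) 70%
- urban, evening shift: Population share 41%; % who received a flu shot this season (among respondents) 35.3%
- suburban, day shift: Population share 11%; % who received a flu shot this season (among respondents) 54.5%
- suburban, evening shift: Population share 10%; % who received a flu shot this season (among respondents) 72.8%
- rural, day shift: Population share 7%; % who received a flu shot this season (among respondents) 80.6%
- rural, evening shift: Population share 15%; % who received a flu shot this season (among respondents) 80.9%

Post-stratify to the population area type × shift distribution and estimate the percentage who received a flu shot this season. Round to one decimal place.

56.7%

Post-stratification weights by population share, not respondent share:
  urban, day shift: 0.16 × 70 = 11.2
  urban, evening shift: 0.41 × 35.3 = 14.473
  suburban, day shift: 0.11 × 54.5 = 5.995
  suburban, evening shift: 0.1 × 72.8 = 7.28
  rural, day shift: 0.07 × 80.6 = 5.642
  rural, evening shift: 0.15 × 80.9 = 12.135
Post-stratified estimate = 56.725 → 56.7%.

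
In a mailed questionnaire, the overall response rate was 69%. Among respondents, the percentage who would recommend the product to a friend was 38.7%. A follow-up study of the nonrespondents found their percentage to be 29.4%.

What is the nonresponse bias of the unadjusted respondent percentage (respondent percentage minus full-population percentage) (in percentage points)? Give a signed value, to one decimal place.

Nonresponse fraction = 1 − 0.69 = 0.31.
Bias = (nonresponse fraction) × (respondent percentage − nonrespondent percentage)
     = 0.31 × (38.7 − 29.4) = 0.31 × 9.3 = 2.883.

+2.9 percentage points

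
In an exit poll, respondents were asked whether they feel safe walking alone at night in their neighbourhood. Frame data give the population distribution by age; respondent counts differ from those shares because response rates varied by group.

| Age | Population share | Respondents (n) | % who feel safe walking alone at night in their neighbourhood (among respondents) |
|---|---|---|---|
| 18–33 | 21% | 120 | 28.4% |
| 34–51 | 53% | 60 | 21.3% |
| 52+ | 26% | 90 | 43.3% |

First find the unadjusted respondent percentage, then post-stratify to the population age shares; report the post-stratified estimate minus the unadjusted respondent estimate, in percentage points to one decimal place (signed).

Unadjusted (pooled respondent) estimate weights by respondent counts:
  (120/270)×28.4 + (60/270)×21.3 + (90/270)×43.3 = 31.7889%
Post-stratified estimate weights by population shares:
  0.21×28.4 + 0.53×21.3 + 0.26×43.3 = 28.511%
Difference = 28.511 − 31.7889 = -3.2779 pp.

-3.3 percentage points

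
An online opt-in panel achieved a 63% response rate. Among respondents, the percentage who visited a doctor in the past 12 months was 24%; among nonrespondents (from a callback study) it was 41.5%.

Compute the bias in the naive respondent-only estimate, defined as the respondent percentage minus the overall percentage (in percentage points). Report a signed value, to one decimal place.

Nonresponse fraction = 1 − 0.63 = 0.37.
Bias = (nonresponse fraction) × (respondent percentage − nonrespondent percentage)
     = 0.37 × (24 − 41.5) = 0.37 × -17.5 = -6.475.

-6.5 percentage points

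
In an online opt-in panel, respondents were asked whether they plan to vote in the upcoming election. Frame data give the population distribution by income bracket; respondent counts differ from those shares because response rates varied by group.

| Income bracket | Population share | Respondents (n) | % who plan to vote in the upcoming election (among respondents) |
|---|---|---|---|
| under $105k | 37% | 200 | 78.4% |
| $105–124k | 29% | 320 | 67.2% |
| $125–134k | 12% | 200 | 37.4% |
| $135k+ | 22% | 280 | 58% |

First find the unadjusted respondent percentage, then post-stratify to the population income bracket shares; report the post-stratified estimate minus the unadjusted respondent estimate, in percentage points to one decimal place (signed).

+4.8 percentage points

Without adjustment, the pooled respondent share is:
  (200/1000)×78.4 + (320/1000)×67.2 + (200/1000)×37.4 + (280/1000)×58 = 60.904%
Post-stratifying to population shares instead:
  0.37×78.4 + 0.29×67.2 + 0.12×37.4 + 0.22×58 = 65.744%
Difference = 65.744 − 60.904 = 4.84 pp.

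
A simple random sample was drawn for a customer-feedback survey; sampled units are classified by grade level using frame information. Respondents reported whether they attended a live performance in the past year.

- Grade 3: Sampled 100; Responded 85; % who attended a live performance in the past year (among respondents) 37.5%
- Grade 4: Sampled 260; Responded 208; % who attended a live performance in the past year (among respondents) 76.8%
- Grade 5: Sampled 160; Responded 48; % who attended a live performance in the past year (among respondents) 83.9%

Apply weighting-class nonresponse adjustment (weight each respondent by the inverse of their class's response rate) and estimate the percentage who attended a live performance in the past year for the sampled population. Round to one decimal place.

71.4%

Class response rates: Grade 3 85/100 = 85%, Grade 4 208/260 = 80%, Grade 5 48/160 = 30%.
With weight = n_sampled/n_responded per class, the weighted class total is n_sampled:
  Grade 3: 100 × 37.5 = 3750
  Grade 4: 260 × 76.8 = 19,968
  Grade 5: 160 × 83.9 = 13,424
Adjusted estimate = 37,142 / 520 = 71.4269 → 71.4%.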